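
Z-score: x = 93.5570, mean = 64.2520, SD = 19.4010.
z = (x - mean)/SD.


z = (93.5570 - 64.2520)/19.4010
= 29.3050/19.4010
= 1.5105

z = 1.5105


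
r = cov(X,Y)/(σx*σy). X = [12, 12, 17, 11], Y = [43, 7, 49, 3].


Mean X = 13.0000, Mean Y = 25.5000
SD X = 2.345208, SD Y = 20.657928
Cov = 35.000000
r = 35.000000/(2.345208*20.657928) = 0.7224

r = 0.7224


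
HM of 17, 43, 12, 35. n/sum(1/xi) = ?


Sum of reciprocals = 1/17 + 1/43 + 1/12 + 1/35 = 0.193984
HM = 4/0.193984 = 20.6202

HM = 20.6202


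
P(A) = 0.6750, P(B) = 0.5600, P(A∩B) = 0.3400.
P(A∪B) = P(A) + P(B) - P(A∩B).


P(A∪B) = 0.6750 + 0.5600 - 0.3400
= 1.2350 - 0.3400
= 0.8950

P(A∪B) = 0.8950


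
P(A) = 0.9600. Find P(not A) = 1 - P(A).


P(not A) = 1 - 0.9600 = 0.0400

P(not A) = 0.0400


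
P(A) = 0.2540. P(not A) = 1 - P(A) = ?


P(not A) = 1 - 0.2540 = 0.7460

P(not A) = 0.7460


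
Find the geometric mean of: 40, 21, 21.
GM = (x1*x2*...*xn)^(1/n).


Product = 40 × 21 × 21 = 17640
GM = 17640^(1/3) = 26.0315

GM = 26.0315


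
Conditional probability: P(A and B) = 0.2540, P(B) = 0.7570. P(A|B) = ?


P(A|B) = 0.2540/0.7570 = 0.3355

P(A|B) = 0.3355


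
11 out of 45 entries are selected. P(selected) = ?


P = 11/45 = 0.2444

P = 0.2444


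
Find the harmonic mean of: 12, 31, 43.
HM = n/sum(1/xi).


Sum of reciprocals = 1/12 + 1/31 + 1/43 = 0.138847
HM = 3/0.138847 = 21.6065

HM = 21.6065


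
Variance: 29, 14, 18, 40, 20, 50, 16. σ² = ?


Mean = 26.7143
Squared deviations: 5.2245, 161.6531, 75.9388, 176.5102, 45.0816, 542.2245, 114.7959
Sum = 1121.4286
Variance = 1121.4286/7 = 160.2041

Variance = 160.2041


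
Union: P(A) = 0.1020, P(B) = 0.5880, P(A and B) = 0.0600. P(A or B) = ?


P(A∪B) = 0.1020 + 0.5880 - 0.0600
= 0.6900 - 0.0600
= 0.6300

P(A∪B) = 0.6300


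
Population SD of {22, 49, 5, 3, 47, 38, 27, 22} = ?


Mean = 26.6250
Variance = 264.2344
SD = sqrt(264.2344) = 16.2553

SD = 16.2553


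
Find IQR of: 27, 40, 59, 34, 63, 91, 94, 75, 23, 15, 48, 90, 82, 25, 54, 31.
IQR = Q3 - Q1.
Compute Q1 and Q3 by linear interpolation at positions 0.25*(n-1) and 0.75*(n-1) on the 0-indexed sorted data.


Sorted: 15, 23, 25, 27, 31, 34, 40, 48, 54, 59, 63, 75, 82, 90, 91, 94
Q1 (25th %ile) = 30.0000
Q3 (75th %ile) = 76.7500
IQR = 76.7500 - 30.0000 = 46.7500

IQR = 46.7500


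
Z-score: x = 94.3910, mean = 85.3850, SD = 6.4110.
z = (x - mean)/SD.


z = (94.3910 - 85.3850)/6.4110
= 9.0060/6.4110
= 1.4048

z = 1.4048


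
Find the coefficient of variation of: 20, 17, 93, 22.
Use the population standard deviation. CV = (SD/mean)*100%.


Mean = 38.0000
SD = 31.8041
CV = (31.8041/38.0000)*100 = 83.6950%

CV = 83.6950%


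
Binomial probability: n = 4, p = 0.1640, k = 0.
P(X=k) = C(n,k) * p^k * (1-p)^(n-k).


C(4,0) = 1
p^0 = 1.000000
(1-p)^4 = 0.488456
P = 1 * 1.000000 * 0.488456 = 0.4885

P(X=0) = 0.4885


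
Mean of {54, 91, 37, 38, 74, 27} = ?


Sum = 54 + 91 + 37 + 38 + 74 + 27 = 321
n = 6
Mean = 321/6 = 53.5000

Mean = 53.5000


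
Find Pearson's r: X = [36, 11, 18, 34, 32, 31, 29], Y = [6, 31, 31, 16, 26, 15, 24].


Mean X = 27.2857, Mean Y = 21.2857
SD X = 8.547586, SD Y = 8.614179
Cov = -59.081633
r = -59.081633/(8.547586*8.614179) = -0.8024

r = -0.8024


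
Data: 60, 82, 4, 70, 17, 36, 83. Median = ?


Sorted: 4, 17, 36, 60, 70, 82, 83
n = 7 (odd)
Middle value = 60

Median = 60


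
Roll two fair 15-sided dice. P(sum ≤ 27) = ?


Total outcomes = 15×15 = 225
Favorable (sum ≤ 27): 219
P = 219/225 = 0.9733

P = 0.9733


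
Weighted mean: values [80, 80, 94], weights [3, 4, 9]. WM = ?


Numerator = 80*3 + 80*4 + 94*9 = 1406
Denominator = 3 + 4 + 9 = 16
WM = 1406/16 = 87.8750

WM = 87.8750


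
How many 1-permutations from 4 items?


P(4,1) = 4!/3!
= 24/6
= 4

P(4,1) = 4


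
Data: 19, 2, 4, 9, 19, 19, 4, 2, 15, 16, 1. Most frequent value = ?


Frequencies: 1:1, 2:2, 4:2, 9:1, 15:1, 16:1, 19:3
Max frequency = 3
Mode = 19

Mode = 19


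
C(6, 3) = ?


C(6,3) = 6!/(3! × 3!)
= 720/(6 × 6)
= 20

C(6,3) = 20


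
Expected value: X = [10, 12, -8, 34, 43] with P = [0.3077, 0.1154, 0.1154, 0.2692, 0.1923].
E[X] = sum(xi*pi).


E[X] = 10*0.3077 + 12*0.1154 - 8*0.1154 + 34*0.2692 + 43*0.1923
= 3.0770 + 1.3848 - 0.9232 + 9.1528 + 8.2689
= 20.9603

E[X] = 20.9603


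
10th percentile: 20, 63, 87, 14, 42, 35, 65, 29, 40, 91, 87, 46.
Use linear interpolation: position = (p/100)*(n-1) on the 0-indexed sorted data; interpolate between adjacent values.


Sorted: 14, 20, 29, 35, 40, 42, 46, 63, 65, 87, 87, 91
n = 12
Index = 10/100 * 11 = 1.1000
Lower = data[1] = 20, Upper = data[2] = 29
P10 = 20 + 0.1000*(9) = 20.9000

P10 = 20.9000


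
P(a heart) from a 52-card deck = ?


13 hearts in 52 cards
P = 13/52 = 0.2500

P = 0.2500


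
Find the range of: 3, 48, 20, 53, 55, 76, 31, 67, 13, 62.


Max = 76, Min = 3
Range = 76 - 3 = 73

Range = 73


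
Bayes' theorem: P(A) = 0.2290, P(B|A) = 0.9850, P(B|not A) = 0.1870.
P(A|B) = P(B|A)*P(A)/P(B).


P(B) = P(B|A)*P(A) + P(B|A')*P(A')
= 0.9850*0.2290 + 0.1870*0.7710
= 0.225565 + 0.144177 = 0.369742
P(A|B) = 0.225565/0.369742 = 0.6101

P(A|B) = 0.6101


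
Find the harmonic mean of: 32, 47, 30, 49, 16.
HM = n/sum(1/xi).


Sum of reciprocals = 1/32 + 1/47 + 1/30 + 1/49 + 1/16 = 0.168768
HM = 5/0.168768 = 29.6265

HM = 29.6265


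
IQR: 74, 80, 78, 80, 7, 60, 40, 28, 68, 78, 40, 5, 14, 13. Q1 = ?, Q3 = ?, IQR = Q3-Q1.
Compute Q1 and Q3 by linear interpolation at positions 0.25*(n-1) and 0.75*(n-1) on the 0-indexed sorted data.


Sorted: 5, 7, 13, 14, 28, 40, 40, 60, 68, 74, 78, 78, 80, 80
Q1 (25th %ile) = 17.5000
Q3 (75th %ile) = 77.0000
IQR = 77.0000 - 17.5000 = 59.5000

IQR = 59.5000


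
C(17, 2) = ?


C(17,2) = 17!/(2! × 15!)
= 355687428096000/(2 × 1307674368000)
= 136

C(17,2) = 136


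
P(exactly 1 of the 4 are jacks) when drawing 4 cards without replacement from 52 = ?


Hypergeometric: P(X=1) = C(4,1)·C(48,3) / C(52,4)
= 4 × 17296 / 270725
= 69184/270725 = 0.2556

P = 0.2556


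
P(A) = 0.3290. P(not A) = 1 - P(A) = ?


P(not A) = 1 - 0.3290 = 0.6710

P(not A) = 0.6710


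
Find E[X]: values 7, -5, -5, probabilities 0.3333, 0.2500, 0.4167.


E[X] = 7*0.3333 - 5*0.2500 - 5*0.4167
= 2.3331 - 1.2500 - 2.0835
= -1.0004

E[X] = -1.0004


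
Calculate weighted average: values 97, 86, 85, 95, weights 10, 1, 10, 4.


Numerator = 97*10 + 86*1 + 85*10 + 95*4 = 2286
Denominator = 10 + 1 + 10 + 4 = 25
WM = 2286/25 = 91.4400

WM = 91.4400


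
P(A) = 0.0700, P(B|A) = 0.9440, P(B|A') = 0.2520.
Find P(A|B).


P(B) = P(B|A)*P(A) + P(B|A')*P(A')
= 0.9440*0.0700 + 0.2520*0.9300
= 0.066080 + 0.234360 = 0.300440
P(A|B) = 0.066080/0.300440 = 0.2199

P(A|B) = 0.2199


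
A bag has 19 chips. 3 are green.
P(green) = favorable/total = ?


P = 3/19 = 0.1579

P = 0.1579


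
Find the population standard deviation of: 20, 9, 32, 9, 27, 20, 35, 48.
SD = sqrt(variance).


Mean = 25.0000
Variance = 155.5000
SD = sqrt(155.5000) = 12.4700

SD = 12.4700


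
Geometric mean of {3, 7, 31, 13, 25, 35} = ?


Product = 3 × 7 × 31 × 13 × 25 × 35 = 7405125
GM = 7405125^(1/6) = 13.9612

GM = 13.9612


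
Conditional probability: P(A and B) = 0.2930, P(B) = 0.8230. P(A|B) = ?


P(A|B) = 0.2930/0.8230 = 0.3560

P(A|B) = 0.3560


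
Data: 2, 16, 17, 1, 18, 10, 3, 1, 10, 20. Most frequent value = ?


Frequencies: 1:2, 2:1, 3:1, 10:2, 16:1, 17:1, 18:1, 20:1
Max frequency = 2
Mode = 1, 10

Mode = 1, 10


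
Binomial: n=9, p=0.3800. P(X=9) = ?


C(9,9) = 1
p^9 = 0.000165
(1-p)^0 = 1.000000
P = 1 * 0.000165 * 1.000000 = 0.0002

P(X=9) = 0.0002


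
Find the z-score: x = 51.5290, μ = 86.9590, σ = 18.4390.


z = (51.5290 - 86.9590)/18.4390
= -35.4300/18.4390
= -1.9215

z = -1.9215


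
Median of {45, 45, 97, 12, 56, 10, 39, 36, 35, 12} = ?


Sorted: 10, 12, 12, 35, 36, 39, 45, 45, 56, 97
n = 10 (even)
Middle values: 36 and 39
Median = (36+39)/2 = 37.5000

Median = 37.5000


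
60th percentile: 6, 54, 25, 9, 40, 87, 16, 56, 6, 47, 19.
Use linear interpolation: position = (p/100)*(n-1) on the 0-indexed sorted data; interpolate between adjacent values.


Sorted: 6, 6, 9, 16, 19, 25, 40, 47, 54, 56, 87
n = 11
Index = 60/100 * 10 = 6.0000
Lower = data[6] = 40, Upper = data[7] = 47
P60 = 40 + 0*(7) = 40.0000

P60 = 40.0000


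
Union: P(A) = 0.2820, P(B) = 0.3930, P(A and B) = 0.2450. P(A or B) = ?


P(A∪B) = 0.2820 + 0.3930 - 0.2450
= 0.6750 - 0.2450
= 0.4300

P(A∪B) = 0.4300


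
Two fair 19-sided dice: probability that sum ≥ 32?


Total outcomes = 19×19 = 361
Favorable (sum ≥ 32): 28
P = 28/361 = 0.0776

P = 0.0776


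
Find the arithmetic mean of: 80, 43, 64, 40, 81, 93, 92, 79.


Sum = 80 + 43 + 64 + 40 + 81 + 93 + 92 + 79 = 572
n = 8
Mean = 572/8 = 71.5000

Mean = 71.5000


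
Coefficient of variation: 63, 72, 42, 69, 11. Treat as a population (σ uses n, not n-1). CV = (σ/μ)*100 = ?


Mean = 51.4000
SD = 22.7561
CV = (22.7561/51.4000)*100 = 44.2726%

CV = 44.2726%


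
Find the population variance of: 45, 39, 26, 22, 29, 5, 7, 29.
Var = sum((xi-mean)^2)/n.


Mean = 25.2500
Squared deviations: 390.0625, 189.0625, 0.5625, 10.5625, 14.0625, 410.0625, 333.0625, 14.0625
Sum = 1361.5000
Variance = 1361.5000/8 = 170.1875

Variance = 170.1875


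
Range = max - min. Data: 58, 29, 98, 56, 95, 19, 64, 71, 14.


Max = 98, Min = 14
Range = 98 - 14 = 84

Range = 84


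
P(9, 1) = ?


P(9,1) = 9!/8!
= 362880/40320
= 9

P(9,1) = 9


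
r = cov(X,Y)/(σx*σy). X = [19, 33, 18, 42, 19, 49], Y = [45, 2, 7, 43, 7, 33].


Mean X = 30.0000, Mean Y = 22.8333
SD X = 12.247449, SD Y = 17.966790
Cov = 82.166667
r = 82.166667/(12.247449*17.966790) = 0.3734

r = 0.3734


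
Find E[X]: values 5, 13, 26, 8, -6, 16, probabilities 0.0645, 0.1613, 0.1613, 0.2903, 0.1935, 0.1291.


E[X] = 5*0.0645 + 13*0.1613 + 26*0.1613 + 8*0.2903 - 6*0.1935 + 16*0.1291
= 0.3225 + 2.0969 + 4.1938 + 2.3224 - 1.1610 + 2.0656
= 9.8402

E[X] = 9.8402


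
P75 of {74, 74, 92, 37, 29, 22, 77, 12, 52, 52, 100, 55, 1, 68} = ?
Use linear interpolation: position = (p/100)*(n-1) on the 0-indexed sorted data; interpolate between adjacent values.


Sorted: 1, 12, 22, 29, 37, 52, 52, 55, 68, 74, 74, 77, 92, 100
n = 14
Index = 75/100 * 13 = 9.7500
Lower = data[9] = 74, Upper = data[10] = 74
P75 = 74 + 0.7500*(0) = 74.0000

P75 = 74.0000


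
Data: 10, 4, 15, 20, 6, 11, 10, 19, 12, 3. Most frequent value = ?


Frequencies: 3:1, 4:1, 6:1, 10:2, 11:1, 12:1, 15:1, 19:1, 20:1
Max frequency = 2
Mode = 10

Mode = 10


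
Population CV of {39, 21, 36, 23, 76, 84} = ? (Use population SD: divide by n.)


Mean = 46.5000
SD = 24.6492
CV = (24.6492/46.5000)*100 = 53.0090%

CV = 53.0090%


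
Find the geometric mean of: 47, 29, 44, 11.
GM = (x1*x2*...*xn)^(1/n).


Product = 47 × 29 × 44 × 11 = 659692
GM = 659692^(1/4) = 28.4994

GM = 28.4994


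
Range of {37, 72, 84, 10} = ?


Max = 84, Min = 10
Range = 84 - 10 = 74

Range = 74


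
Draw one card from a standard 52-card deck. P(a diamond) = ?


13 diamonds in 52 cards
P = 13/52 = 0.2500

P = 0.2500


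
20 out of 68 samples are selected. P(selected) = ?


P = 20/68 = 0.2941

P = 0.2941


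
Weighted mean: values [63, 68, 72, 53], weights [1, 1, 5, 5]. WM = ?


Numerator = 63*1 + 68*1 + 72*5 + 53*5 = 756
Denominator = 1 + 1 + 5 + 5 = 12
WM = 756/12 = 63.0000

WM = 63.0000


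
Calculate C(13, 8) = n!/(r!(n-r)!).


C(13,8) = 13!/(8! × 5!)
= 6227020800/(40320 × 120)
= 1287

C(13,8) = 1287


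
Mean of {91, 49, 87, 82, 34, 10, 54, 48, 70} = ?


Sum = 91 + 49 + 87 + 82 + 34 + 10 + 54 + 48 + 70 = 525
n = 9
Mean = 525/9 = 58.3333

Mean = 58.3333


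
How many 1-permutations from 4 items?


P(4,1) = 4!/3!
= 24/6
= 4

P(4,1) = 4


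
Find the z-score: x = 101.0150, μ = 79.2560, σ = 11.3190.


z = (101.0150 - 79.2560)/11.3190
= 21.7590/11.3190
= 1.9223

z = 1.9223


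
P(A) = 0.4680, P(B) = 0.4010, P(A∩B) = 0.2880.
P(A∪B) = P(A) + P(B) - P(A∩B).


P(A∪B) = 0.4680 + 0.4010 - 0.2880
= 0.8690 - 0.2880
= 0.5810

P(A∪B) = 0.5810


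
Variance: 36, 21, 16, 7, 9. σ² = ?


Mean = 17.8000
Squared deviations: 331.2400, 10.2400, 3.2400, 116.6400, 77.4400
Sum = 538.8000
Variance = 538.8000/5 = 107.7600

Variance = 107.7600


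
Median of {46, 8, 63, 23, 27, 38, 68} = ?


Sorted: 8, 23, 27, 38, 46, 63, 68
n = 7 (odd)
Middle value = 38

Median = 38


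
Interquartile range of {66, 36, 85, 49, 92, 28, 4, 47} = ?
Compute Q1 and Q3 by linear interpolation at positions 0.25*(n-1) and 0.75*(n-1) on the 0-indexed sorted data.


Sorted: 4, 28, 36, 47, 49, 66, 85, 92
Q1 (25th %ile) = 34.0000
Q3 (75th %ile) = 70.7500
IQR = 70.7500 - 34.0000 = 36.7500

IQR = 36.7500


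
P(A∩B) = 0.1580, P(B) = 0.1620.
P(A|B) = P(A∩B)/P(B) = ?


P(A|B) = 0.1580/0.1620 = 0.9753

P(A|B) = 0.9753


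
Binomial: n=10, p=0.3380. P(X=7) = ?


C(10,7) = 120
p^7 = 0.000504
(1-p)^3 = 0.290118
P = 120 * 0.000504 * 0.290118 = 0.0175

P(X=7) = 0.0175


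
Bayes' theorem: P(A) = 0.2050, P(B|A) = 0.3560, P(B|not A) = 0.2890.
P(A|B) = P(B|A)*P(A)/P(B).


P(B) = P(B|A)*P(A) + P(B|A')*P(A')
= 0.3560*0.2050 + 0.2890*0.7950
= 0.072980 + 0.229755 = 0.302735
P(A|B) = 0.072980/0.302735 = 0.2411

P(A|B) = 0.2411


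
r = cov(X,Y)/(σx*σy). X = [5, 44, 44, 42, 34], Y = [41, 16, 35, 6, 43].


Mean X = 33.8000, Mean Y = 28.2000
SD X = 14.864723, SD Y = 14.634207
Cov = -120.560000
r = -120.560000/(14.864723*14.634207) = -0.5542

r = -0.5542


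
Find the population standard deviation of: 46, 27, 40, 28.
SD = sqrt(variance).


Mean = 35.2500
Variance = 64.6875
SD = sqrt(64.6875) = 8.0429

SD = 8.0429


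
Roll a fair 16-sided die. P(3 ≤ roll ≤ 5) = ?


Favorable outcomes (3 ≤ roll ≤ 5): 3
Total outcomes = 16
P = 3/16 = 0.1875

P = 0.1875


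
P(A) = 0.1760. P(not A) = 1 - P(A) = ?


P(not A) = 1 - 0.1760 = 0.8240

P(not A) = 0.8240


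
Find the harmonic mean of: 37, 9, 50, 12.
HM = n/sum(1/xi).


Sum of reciprocals = 1/37 + 1/9 + 1/50 + 1/12 = 0.241471
HM = 4/0.241471 = 16.5651

HM = 16.5651


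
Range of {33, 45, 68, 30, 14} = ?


Max = 68, Min = 14
Range = 68 - 14 = 54

Range = 54


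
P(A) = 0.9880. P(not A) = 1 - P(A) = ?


P(not A) = 1 - 0.9880 = 0.0120

P(not A) = 0.0120


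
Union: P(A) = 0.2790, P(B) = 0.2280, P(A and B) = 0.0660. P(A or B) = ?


P(A∪B) = 0.2790 + 0.2280 - 0.0660
= 0.5070 - 0.0660
= 0.4410

P(A∪B) = 0.4410


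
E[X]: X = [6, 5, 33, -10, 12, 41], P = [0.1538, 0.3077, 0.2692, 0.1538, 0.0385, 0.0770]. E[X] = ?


E[X] = 6*0.1538 + 5*0.3077 + 33*0.2692 - 10*0.1538 + 12*0.0385 + 41*0.0770
= 0.9228 + 1.5385 + 8.8836 - 1.5380 + 0.4620 + 3.1570
= 13.4259

E[X] = 13.4259


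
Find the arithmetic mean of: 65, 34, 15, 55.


Sum = 65 + 34 + 15 + 55 = 169
n = 4
Mean = 169/4 = 42.2500

Mean = 42.2500


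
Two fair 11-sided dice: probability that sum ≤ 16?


Total outcomes = 11×11 = 121
Favorable (sum ≤ 16): 100
P = 100/121 = 0.8264

P = 0.8264


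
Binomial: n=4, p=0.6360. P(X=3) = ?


C(4,3) = 4
p^3 = 0.257259
(1-p)^1 = 0.364000
P = 4 * 0.257259 * 0.364000 = 0.3746

P(X=3) = 0.3746


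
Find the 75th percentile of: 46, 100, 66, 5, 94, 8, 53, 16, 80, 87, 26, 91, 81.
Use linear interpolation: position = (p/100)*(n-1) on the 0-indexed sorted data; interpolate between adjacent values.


Sorted: 5, 8, 16, 26, 46, 53, 66, 80, 81, 87, 91, 94, 100
n = 13
Index = 75/100 * 12 = 9.0000
Lower = data[9] = 87, Upper = data[10] = 91
P75 = 87 + 0*(4) = 87.0000

P75 = 87.0000


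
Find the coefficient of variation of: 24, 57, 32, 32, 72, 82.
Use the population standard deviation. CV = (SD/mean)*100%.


Mean = 49.8333
SD = 21.9121
CV = (21.9121/49.8333)*100 = 43.9707%

CV = 43.9707%


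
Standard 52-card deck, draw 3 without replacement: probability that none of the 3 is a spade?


P(no spades) = (39/52) × (38/51) × (37/50)
= 0.4135

P = 0.4135


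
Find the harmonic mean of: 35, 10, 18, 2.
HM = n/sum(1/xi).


Sum of reciprocals = 1/35 + 1/10 + 1/18 + 1/2 = 0.684127
HM = 4/0.684127 = 5.8469

HM = 5.8469


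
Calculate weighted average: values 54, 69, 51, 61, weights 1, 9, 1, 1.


Numerator = 54*1 + 69*9 + 51*1 + 61*1 = 787
Denominator = 1 + 9 + 1 + 1 = 12
WM = 787/12 = 65.5833

WM = 65.5833


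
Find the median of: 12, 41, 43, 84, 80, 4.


Sorted: 4, 12, 41, 43, 80, 84
n = 6 (even)
Middle values: 41 and 43
Median = (41+43)/2 = 42.0000

Median = 42.0000


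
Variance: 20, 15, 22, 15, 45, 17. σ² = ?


Mean = 22.3333
Squared deviations: 5.4444, 53.7778, 0.1111, 53.7778, 513.7778, 28.4444
Sum = 655.3333
Variance = 655.3333/6 = 109.2222

Variance = 109.2222


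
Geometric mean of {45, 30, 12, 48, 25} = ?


Product = 45 × 30 × 12 × 48 × 25 = 19440000
GM = 19440000^(1/5) = 28.6906

GM = 28.6906


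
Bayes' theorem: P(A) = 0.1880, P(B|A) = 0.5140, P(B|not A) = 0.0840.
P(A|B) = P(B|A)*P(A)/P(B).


P(B) = P(B|A)*P(A) + P(B|A')*P(A')
= 0.5140*0.1880 + 0.0840*0.8120
= 0.096632 + 0.068208 = 0.164840
P(A|B) = 0.096632/0.164840 = 0.5862

P(A|B) = 0.5862


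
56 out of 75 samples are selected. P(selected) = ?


P = 56/75 = 0.7467

P = 0.7467


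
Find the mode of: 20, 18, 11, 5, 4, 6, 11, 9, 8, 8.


Frequencies: 4:1, 5:1, 6:1, 8:2, 9:1, 11:2, 18:1, 20:1
Max frequency = 2
Mode = 8, 11

Mode = 8, 11


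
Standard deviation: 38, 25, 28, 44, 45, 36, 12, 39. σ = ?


Mean = 33.3750
Variance = 107.9844
SD = sqrt(107.9844) = 10.3916

SD = 10.3916


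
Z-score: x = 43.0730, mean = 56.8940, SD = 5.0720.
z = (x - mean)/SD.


z = (43.0730 - 56.8940)/5.0720
= -13.8210/5.0720
= -2.7250

z = -2.7250


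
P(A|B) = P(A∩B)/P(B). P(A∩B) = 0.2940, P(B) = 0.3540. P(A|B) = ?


P(A|B) = 0.2940/0.3540 = 0.8305

P(A|B) = 0.8305


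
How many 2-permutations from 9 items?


P(9,2) = 9!/7!
= 362880/5040
= 72

P(9,2) = 72


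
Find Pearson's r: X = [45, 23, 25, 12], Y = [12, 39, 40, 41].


Mean X = 26.2500, Mean Y = 33.0000
SD X = 11.903256, SD Y = 12.144958
Cov = -134.000000
r = -134.000000/(11.903256*12.144958) = -0.9269

r = -0.9269


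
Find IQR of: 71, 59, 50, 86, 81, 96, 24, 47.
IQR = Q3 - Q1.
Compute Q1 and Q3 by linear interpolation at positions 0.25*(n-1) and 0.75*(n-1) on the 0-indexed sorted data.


Sorted: 24, 47, 50, 59, 71, 81, 86, 96
Q1 (25th %ile) = 49.2500
Q3 (75th %ile) = 82.2500
IQR = 82.2500 - 49.2500 = 33.0000

IQR = 33.0000


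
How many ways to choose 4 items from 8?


C(8,4) = 8!/(4! × 4!)
= 40320/(24 × 24)
= 70

C(8,4) = 70


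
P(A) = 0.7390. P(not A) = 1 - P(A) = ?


P(not A) = 1 - 0.7390 = 0.2610

P(not A) = 0.2610


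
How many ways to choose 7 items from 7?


C(7,7) = 7!/(7! × 0!)
= 5040/(5040 × 1)
= 1

C(7,7) = 1


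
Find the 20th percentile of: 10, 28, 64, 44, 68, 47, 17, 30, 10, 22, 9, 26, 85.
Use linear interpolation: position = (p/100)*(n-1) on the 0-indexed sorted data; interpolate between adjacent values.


Sorted: 9, 10, 10, 17, 22, 26, 28, 30, 44, 47, 64, 68, 85
n = 13
Index = 20/100 * 12 = 2.4000
Lower = data[2] = 10, Upper = data[3] = 17
P20 = 10 + 0.4000*(7) = 12.8000

P20 = 12.8000


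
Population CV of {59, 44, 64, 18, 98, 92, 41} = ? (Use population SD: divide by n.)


Mean = 59.4286
SD = 26.3594
CV = (26.3594/59.4286)*100 = 44.3547%

CV = 44.3547%


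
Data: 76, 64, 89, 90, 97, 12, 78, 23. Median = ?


Sorted: 12, 23, 64, 76, 78, 89, 90, 97
n = 8 (even)
Middle values: 76 and 78
Median = (76+78)/2 = 77.0000

Median = 77.0000


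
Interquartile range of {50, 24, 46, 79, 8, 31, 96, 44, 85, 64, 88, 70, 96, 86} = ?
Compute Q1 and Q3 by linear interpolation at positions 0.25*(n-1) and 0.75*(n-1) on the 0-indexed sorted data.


Sorted: 8, 24, 31, 44, 46, 50, 64, 70, 79, 85, 86, 88, 96, 96
Q1 (25th %ile) = 44.5000
Q3 (75th %ile) = 85.7500
IQR = 85.7500 - 44.5000 = 41.2500

IQR = 41.2500


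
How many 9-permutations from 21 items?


P(21,9) = 21!/12!
= 51090942171709440000/479001600
= 106661318400

P(21,9) = 106661318400


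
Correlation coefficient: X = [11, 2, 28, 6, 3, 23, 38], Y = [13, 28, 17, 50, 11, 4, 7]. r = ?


Mean X = 15.8571, Mean Y = 18.5714
SD X = 12.910998, SD Y = 14.705268
Cov = -99.346939
r = -99.346939/(12.910998*14.705268) = -0.5233

r = -0.5233


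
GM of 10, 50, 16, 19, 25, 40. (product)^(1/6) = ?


Product = 10 × 50 × 16 × 19 × 25 × 40 = 152000000
GM = 152000000^(1/6) = 23.1015

GM = 23.1015


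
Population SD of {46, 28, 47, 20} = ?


Mean = 35.2500
Variance = 134.6875
SD = sqrt(134.6875) = 11.6055

SD = 11.6055


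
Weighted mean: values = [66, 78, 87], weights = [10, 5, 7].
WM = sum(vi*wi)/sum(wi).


Numerator = 66*10 + 78*5 + 87*7 = 1659
Denominator = 10 + 5 + 7 = 22
WM = 1659/22 = 75.4091

WM = 75.4091


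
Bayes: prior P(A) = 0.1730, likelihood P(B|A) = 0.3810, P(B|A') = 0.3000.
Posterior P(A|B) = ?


P(B) = P(B|A)*P(A) + P(B|A')*P(A')
= 0.3810*0.1730 + 0.3000*0.8270
= 0.065913 + 0.248100 = 0.314013
P(A|B) = 0.065913/0.314013 = 0.2099

P(A|B) = 0.2099


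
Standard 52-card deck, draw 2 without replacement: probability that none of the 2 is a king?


P(no kings) = (48/52) × (47/51)
= 0.8507

P = 0.8507


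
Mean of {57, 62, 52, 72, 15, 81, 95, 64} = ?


Sum = 57 + 62 + 52 + 72 + 15 + 81 + 95 + 64 = 498
n = 8
Mean = 498/8 = 62.2500

Mean = 62.2500


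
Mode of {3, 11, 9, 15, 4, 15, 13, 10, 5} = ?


Frequencies: 3:1, 4:1, 5:1, 9:1, 10:1, 11:1, 13:1, 15:2
Max frequency = 2
Mode = 15

Mode = 15


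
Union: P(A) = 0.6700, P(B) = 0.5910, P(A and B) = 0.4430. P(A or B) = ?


P(A∪B) = 0.6700 + 0.5910 - 0.4430
= 1.2610 - 0.4430
= 0.8180

P(A∪B) = 0.8180


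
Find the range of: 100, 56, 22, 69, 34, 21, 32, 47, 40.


Max = 100, Min = 21
Range = 100 - 21 = 79

Range = 79


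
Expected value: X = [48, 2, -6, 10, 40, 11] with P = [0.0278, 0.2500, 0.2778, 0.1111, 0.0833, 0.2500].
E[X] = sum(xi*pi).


E[X] = 48*0.0278 + 2*0.2500 - 6*0.2778 + 10*0.1111 + 40*0.0833 + 11*0.2500
= 1.3344 + 0.5000 - 1.6668 + 1.1110 + 3.3320 + 2.7500
= 7.3606

E[X] = 7.3606


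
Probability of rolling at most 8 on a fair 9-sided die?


Favorable outcomes (roll ≤ 8): 8
Total outcomes = 9
P = 8/9 = 0.8889

P = 0.8889


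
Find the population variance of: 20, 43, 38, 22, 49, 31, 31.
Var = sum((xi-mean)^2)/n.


Mean = 33.4286
Squared deviations: 180.3265, 91.6122, 20.8980, 130.6122, 242.4694, 5.8980, 5.8980
Sum = 677.7143
Variance = 677.7143/7 = 96.8163

Variance = 96.8163


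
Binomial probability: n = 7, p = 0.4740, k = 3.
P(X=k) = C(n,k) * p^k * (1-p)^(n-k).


C(7,3) = 35
p^3 = 0.106496
(1-p)^4 = 0.076550
P = 35 * 0.106496 * 0.076550 = 0.2853

P(X=3) = 0.2853


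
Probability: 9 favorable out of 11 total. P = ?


P = 9/11 = 0.8182

P = 0.8182


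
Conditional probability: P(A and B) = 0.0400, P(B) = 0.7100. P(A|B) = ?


P(A|B) = 0.0400/0.7100 = 0.0563

P(A|B) = 0.0563


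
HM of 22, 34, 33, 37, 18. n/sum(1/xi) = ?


Sum of reciprocals = 1/22 + 1/34 + 1/33 + 1/37 + 1/18 = 0.187752
HM = 5/0.187752 = 26.6309

HM = 26.6309


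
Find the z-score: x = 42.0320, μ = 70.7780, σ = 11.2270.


z = (42.0320 - 70.7780)/11.2270
= -28.7460/11.2270
= -2.5604

z = -2.5604


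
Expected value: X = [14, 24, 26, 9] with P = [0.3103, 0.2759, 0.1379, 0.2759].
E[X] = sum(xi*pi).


E[X] = 14*0.3103 + 24*0.2759 + 26*0.1379 + 9*0.2759
= 4.3442 + 6.6216 + 3.5854 + 2.4831
= 17.0343

E[X] = 17.0343


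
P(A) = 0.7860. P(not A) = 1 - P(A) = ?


P(not A) = 1 - 0.7860 = 0.2140

P(not A) = 0.2140


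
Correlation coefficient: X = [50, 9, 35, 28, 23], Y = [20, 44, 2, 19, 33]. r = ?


Mean X = 29.0000, Mean Y = 23.6000
SD X = 13.520355, SD Y = 14.178857
Cov = -133.000000
r = -133.000000/(13.520355*14.178857) = -0.6938

r = -0.6938


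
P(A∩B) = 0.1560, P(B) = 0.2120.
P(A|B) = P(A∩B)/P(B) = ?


P(A|B) = 0.1560/0.2120 = 0.7358

P(A|B) = 0.7358


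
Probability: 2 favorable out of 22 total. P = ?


P = 2/22 = 0.0909

P = 0.0909


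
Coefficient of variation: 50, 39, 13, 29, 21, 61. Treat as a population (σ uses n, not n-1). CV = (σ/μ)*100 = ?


Mean = 35.5000
SD = 16.4899
CV = (16.4899/35.5000)*100 = 46.4504%

CV = 46.4504%


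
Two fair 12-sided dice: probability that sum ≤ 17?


Total outcomes = 12×12 = 144
Favorable (sum ≤ 17): 116
P = 116/144 = 0.8056

P = 0.8056


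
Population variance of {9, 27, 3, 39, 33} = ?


Mean = 22.2000
Squared deviations: 174.2400, 23.0400, 368.6400, 282.2400, 116.6400
Sum = 964.8000
Variance = 964.8000/5 = 192.9600

Variance = 192.9600


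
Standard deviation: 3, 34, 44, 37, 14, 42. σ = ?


Mean = 29.0000
Variance = 230.6667
SD = sqrt(230.6667) = 15.1877

SD = 15.1877


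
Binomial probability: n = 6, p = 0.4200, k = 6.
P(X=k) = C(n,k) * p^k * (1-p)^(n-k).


C(6,6) = 1
p^6 = 0.005489
(1-p)^0 = 1.000000
P = 1 * 0.005489 * 1.000000 = 0.0055

P(X=6) = 0.0055


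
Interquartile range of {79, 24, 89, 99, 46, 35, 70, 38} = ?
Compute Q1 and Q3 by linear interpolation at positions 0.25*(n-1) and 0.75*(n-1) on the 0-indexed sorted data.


Sorted: 24, 35, 38, 46, 70, 79, 89, 99
Q1 (25th %ile) = 37.2500
Q3 (75th %ile) = 81.5000
IQR = 81.5000 - 37.2500 = 44.2500

IQR = 44.2500


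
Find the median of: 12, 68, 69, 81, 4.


Sorted: 4, 12, 68, 69, 81
n = 5 (odd)
Middle value = 68

Median = 68


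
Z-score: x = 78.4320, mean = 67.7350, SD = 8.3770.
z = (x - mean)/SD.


z = (78.4320 - 67.7350)/8.3770
= 10.6970/8.3770
= 1.2769

z = 1.2769


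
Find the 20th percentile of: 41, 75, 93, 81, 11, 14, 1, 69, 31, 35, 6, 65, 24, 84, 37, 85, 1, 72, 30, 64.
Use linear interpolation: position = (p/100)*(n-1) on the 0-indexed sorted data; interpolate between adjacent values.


Sorted: 1, 1, 6, 11, 14, 24, 30, 31, 35, 37, 41, 64, 65, 69, 72, 75, 81, 84, 85, 93
n = 20
Index = 20/100 * 19 = 3.8000
Lower = data[3] = 11, Upper = data[4] = 14
P20 = 11 + 0.8000*(3) = 13.4000

P20 = 13.4000


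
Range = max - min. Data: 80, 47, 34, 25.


Max = 80, Min = 25
Range = 80 - 25 = 55

Range = 55


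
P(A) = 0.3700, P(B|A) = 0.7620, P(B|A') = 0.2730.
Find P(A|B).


P(B) = P(B|A)*P(A) + P(B|A')*P(A')
= 0.7620*0.3700 + 0.2730*0.6300
= 0.281940 + 0.171990 = 0.453930
P(A|B) = 0.281940/0.453930 = 0.6211

P(A|B) = 0.6211


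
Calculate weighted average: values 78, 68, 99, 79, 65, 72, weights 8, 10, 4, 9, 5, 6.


Numerator = 78*8 + 68*10 + 99*4 + 79*9 + 65*5 + 72*6 = 3168
Denominator = 8 + 10 + 4 + 9 + 5 + 6 = 42
WM = 3168/42 = 75.4286

WM = 75.4286


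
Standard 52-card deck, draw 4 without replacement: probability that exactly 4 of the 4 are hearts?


Hypergeometric: P(X=4) = C(13,4)·C(39,0) / C(52,4)
= 715 × 1 / 270725
= 715/270725 = 0.0026

P = 0.0026


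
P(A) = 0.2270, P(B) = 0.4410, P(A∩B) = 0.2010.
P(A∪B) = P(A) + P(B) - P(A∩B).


P(A∪B) = 0.2270 + 0.4410 - 0.2010
= 0.6680 - 0.2010
= 0.4670

P(A∪B) = 0.4670


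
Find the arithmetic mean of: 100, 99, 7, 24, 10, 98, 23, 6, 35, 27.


Sum = 100 + 99 + 7 + 24 + 10 + 98 + 23 + 6 + 35 + 27 = 429
n = 10
Mean = 429/10 = 42.9000

Mean = 42.9000


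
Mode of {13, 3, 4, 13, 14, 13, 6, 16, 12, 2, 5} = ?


Frequencies: 2:1, 3:1, 4:1, 5:1, 6:1, 12:1, 13:3, 14:1, 16:1
Max frequency = 3
Mode = 13

Mode = 13


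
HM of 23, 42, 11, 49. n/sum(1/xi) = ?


Sum of reciprocals = 1/23 + 1/42 + 1/11 + 1/49 = 0.178605
HM = 4/0.178605 = 22.3958

HM = 22.3958


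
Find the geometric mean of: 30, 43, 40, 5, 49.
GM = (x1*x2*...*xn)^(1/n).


Product = 30 × 43 × 40 × 5 × 49 = 12642000
GM = 12642000^(1/5) = 26.3247

GM = 26.3247


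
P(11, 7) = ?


P(11,7) = 11!/4!
= 39916800/24
= 1663200

P(11,7) = 1663200


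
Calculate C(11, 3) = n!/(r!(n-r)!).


C(11,3) = 11!/(3! × 8!)
= 39916800/(6 × 40320)
= 165

C(11,3) = 165


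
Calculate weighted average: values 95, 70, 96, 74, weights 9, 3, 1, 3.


Numerator = 95*9 + 70*3 + 96*1 + 74*3 = 1383
Denominator = 9 + 3 + 1 + 3 = 16
WM = 1383/16 = 86.4375

WM = 86.4375


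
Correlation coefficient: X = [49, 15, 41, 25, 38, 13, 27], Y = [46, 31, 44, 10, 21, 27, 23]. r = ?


Mean X = 29.7143, Mean Y = 28.8571
SD X = 12.498163, SD Y = 11.849395
Cov = 77.244898
r = 77.244898/(12.498163*11.849395) = 0.5216

r = 0.5216


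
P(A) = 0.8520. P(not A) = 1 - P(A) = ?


P(not A) = 1 - 0.8520 = 0.1480

P(not A) = 0.1480


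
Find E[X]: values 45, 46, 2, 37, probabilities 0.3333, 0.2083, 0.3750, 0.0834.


E[X] = 45*0.3333 + 46*0.2083 + 2*0.3750 + 37*0.0834
= 14.9985 + 9.5818 + 0.7500 + 3.0858
= 28.4161

E[X] = 28.4161


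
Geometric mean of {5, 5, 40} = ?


Product = 5 × 5 × 40 = 1000
GM = 1000^(1/3) = 10.0000

GM = 10.0000


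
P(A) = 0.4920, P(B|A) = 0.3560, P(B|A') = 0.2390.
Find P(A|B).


P(B) = P(B|A)*P(A) + P(B|A')*P(A')
= 0.3560*0.4920 + 0.2390*0.5080
= 0.175152 + 0.121412 = 0.296564
P(A|B) = 0.175152/0.296564 = 0.5906

P(A|B) = 0.5906


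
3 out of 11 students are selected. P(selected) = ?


P = 3/11 = 0.2727

P = 0.2727


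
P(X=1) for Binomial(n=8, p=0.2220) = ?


C(8,1) = 8
p^1 = 0.222000
(1-p)^7 = 0.172527
P = 8 * 0.222000 * 0.172527 = 0.3064

P(X=1) = 0.3064


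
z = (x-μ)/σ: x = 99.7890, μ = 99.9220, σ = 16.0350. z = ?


z = (99.7890 - 99.9220)/16.0350
= -0.1330/16.0350
= -0.0083

z = -0.0083


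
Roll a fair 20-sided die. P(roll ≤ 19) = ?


Favorable outcomes (roll ≤ 19): 19
Total outcomes = 20
P = 19/20 = 0.9500

P = 0.9500


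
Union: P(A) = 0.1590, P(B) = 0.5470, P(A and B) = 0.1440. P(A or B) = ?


P(A∪B) = 0.1590 + 0.5470 - 0.1440
= 0.7060 - 0.1440
= 0.5620

P(A∪B) = 0.5620


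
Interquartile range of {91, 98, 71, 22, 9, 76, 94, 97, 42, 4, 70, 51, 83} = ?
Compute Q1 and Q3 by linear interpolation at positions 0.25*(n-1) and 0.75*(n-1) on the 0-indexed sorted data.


Sorted: 4, 9, 22, 42, 51, 70, 71, 76, 83, 91, 94, 97, 98
Q1 (25th %ile) = 42.0000
Q3 (75th %ile) = 91.0000
IQR = 91.0000 - 42.0000 = 49.0000

IQR = 49.0000


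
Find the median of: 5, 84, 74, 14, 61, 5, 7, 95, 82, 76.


Sorted: 5, 5, 7, 14, 61, 74, 76, 82, 84, 95
n = 10 (even)
Middle values: 61 and 74
Median = (61+74)/2 = 67.5000

Median = 67.5000


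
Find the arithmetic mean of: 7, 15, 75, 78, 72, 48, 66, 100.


Sum = 7 + 15 + 75 + 78 + 72 + 48 + 66 + 100 = 461
n = 8
Mean = 461/8 = 57.6250

Mean = 57.6250


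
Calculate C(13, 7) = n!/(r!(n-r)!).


C(13,7) = 13!/(7! × 6!)
= 6227020800/(5040 × 720)
= 1716

C(13,7) = 1716


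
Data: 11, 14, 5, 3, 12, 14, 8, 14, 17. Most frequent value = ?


Frequencies: 3:1, 5:1, 8:1, 11:1, 12:1, 14:3, 17:1
Max frequency = 3
Mode = 14

Mode = 14


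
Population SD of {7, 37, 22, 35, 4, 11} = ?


Mean = 19.3333
Variance = 170.2222
SD = sqrt(170.2222) = 13.0469

SD = 13.0469


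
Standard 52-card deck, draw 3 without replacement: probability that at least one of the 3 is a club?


P(at least one) = 1 - P(none)
P(none) = (39/52) × (38/51) × (37/50) = 0.413529
P(at least one) = 1 - 0.413529 = 0.5865

P = 0.5865


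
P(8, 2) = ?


P(8,2) = 8!/6!
= 40320/720
= 56

P(8,2) = 56


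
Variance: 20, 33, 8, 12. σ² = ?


Mean = 18.2500
Squared deviations: 3.0625, 217.5625, 105.0625, 39.0625
Sum = 364.7500
Variance = 364.7500/4 = 91.1875

Variance = 91.1875


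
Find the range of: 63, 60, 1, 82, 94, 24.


Max = 94, Min = 1
Range = 94 - 1 = 93

Range = 93


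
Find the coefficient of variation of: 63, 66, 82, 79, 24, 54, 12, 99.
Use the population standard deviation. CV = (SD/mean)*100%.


Mean = 59.8750
SD = 27.4929
CV = (27.4929/59.8750)*100 = 45.9172%

CV = 45.9172%


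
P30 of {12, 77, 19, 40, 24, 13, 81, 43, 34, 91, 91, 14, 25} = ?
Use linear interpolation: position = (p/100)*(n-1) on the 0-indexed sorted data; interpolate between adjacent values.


Sorted: 12, 13, 14, 19, 24, 25, 34, 40, 43, 77, 81, 91, 91
n = 13
Index = 30/100 * 12 = 3.6000
Lower = data[3] = 19, Upper = data[4] = 24
P30 = 19 + 0.6000*(5) = 22.0000

P30 = 22.0000


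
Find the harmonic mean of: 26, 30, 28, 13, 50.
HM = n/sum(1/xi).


Sum of reciprocals = 1/26 + 1/30 + 1/28 + 1/13 + 1/50 = 0.204432
HM = 5/0.204432 = 24.4580

HM = 24.4580


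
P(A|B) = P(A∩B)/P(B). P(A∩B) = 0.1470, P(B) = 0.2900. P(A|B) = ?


P(A|B) = 0.1470/0.2900 = 0.5069

P(A|B) = 0.5069


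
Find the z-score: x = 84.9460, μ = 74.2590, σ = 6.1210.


z = (84.9460 - 74.2590)/6.1210
= 10.6870/6.1210
= 1.7460

z = 1.7460


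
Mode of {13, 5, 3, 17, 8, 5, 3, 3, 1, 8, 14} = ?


Frequencies: 1:1, 3:3, 5:2, 8:2, 13:1, 14:1, 17:1
Max frequency = 3
Mode = 3

Mode = 3


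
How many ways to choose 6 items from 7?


C(7,6) = 7!/(6! × 1!)
= 5040/(720 × 1)
= 7

C(7,6) = 7


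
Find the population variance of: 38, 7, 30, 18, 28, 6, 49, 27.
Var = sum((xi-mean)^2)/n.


Mean = 25.3750
Squared deviations: 159.3906, 337.6406, 21.3906, 54.3906, 6.8906, 375.3906, 558.1406, 2.6406
Sum = 1515.8750
Variance = 1515.8750/8 = 189.4844

Variance = 189.4844


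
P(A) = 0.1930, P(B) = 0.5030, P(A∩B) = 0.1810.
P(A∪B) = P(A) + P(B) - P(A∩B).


P(A∪B) = 0.1930 + 0.5030 - 0.1810
= 0.6960 - 0.1810
= 0.5150

P(A∪B) = 0.5150


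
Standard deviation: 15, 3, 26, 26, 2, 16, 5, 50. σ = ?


Mean = 17.8750
Variance = 226.8594
SD = sqrt(226.8594) = 15.0619

SD = 15.0619


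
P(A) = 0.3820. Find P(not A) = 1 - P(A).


P(not A) = 1 - 0.3820 = 0.6180

P(not A) = 0.6180


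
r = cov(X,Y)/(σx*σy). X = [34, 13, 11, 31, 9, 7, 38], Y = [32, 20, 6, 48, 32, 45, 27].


Mean X = 20.4286, Mean Y = 30.0000
SD X = 12.303973, SD Y = 13.320232
Cov = 34.428571
r = 34.428571/(12.303973*13.320232) = 0.2101

r = 0.2101


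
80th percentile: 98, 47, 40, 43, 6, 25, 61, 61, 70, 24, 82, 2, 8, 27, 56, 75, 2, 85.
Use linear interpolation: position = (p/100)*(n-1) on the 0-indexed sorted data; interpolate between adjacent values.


Sorted: 2, 2, 6, 8, 24, 25, 27, 40, 43, 47, 56, 61, 61, 70, 75, 82, 85, 98
n = 18
Index = 80/100 * 17 = 13.6000
Lower = data[13] = 70, Upper = data[14] = 75
P80 = 70 + 0.6000*(5) = 73.0000

P80 = 73.0000


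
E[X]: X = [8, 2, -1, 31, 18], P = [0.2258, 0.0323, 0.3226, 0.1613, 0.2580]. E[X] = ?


E[X] = 8*0.2258 + 2*0.0323 - 1*0.3226 + 31*0.1613 + 18*0.2580
= 1.8064 + 0.0646 - 0.3226 + 5.0003 + 4.6440
= 11.1927

E[X] = 11.1927


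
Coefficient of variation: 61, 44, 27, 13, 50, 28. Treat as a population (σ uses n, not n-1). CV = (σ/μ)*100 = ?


Mean = 37.1667
SD = 16.0771
CV = (16.0771/37.1667)*100 = 43.2567%

CV = 43.2567%


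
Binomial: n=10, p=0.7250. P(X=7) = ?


C(10,7) = 120
p^7 = 0.105285
(1-p)^3 = 0.020797
P = 120 * 0.105285 * 0.020797 = 0.2628

P(X=7) = 0.2628


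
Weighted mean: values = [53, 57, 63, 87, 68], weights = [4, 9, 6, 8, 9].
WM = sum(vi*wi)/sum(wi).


Numerator = 53*4 + 57*9 + 63*6 + 87*8 + 68*9 = 2411
Denominator = 4 + 9 + 6 + 8 + 9 = 36
WM = 2411/36 = 66.9722

WM = 66.9722


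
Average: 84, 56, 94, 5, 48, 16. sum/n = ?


Sum = 84 + 56 + 94 + 5 + 48 + 16 = 303
n = 6
Mean = 303/6 = 50.5000

Mean = 50.5000


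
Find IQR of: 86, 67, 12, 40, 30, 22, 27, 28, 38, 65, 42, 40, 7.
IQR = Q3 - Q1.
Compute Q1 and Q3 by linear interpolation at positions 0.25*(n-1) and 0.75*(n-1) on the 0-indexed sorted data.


Sorted: 7, 12, 22, 27, 28, 30, 38, 40, 40, 42, 65, 67, 86
Q1 (25th %ile) = 27.0000
Q3 (75th %ile) = 42.0000
IQR = 42.0000 - 27.0000 = 15.0000

IQR = 15.0000


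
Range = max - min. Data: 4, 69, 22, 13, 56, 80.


Max = 80, Min = 4
Range = 80 - 4 = 76

Range = 76


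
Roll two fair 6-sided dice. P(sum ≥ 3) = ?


Total outcomes = 6×6 = 36
Favorable (sum ≥ 3): 35
P = 35/36 = 0.9722

P = 0.9722


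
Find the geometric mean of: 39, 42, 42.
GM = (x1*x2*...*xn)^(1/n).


Product = 39 × 42 × 42 = 68796
GM = 68796^(1/3) = 40.9752

GM = 40.9752


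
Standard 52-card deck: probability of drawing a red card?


26 red cards in 52 cards
P = 26/52 = 0.5000

P = 0.5000


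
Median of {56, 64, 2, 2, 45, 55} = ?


Sorted: 2, 2, 45, 55, 56, 64
n = 6 (even)
Middle values: 45 and 55
Median = (45+55)/2 = 50.0000

Median = 50.0000


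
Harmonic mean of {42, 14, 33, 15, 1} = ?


Sum of reciprocals = 1/42 + 1/14 + 1/33 + 1/15 + 1/1 = 1.192208
HM = 5/1.192208 = 4.1939

HM = 4.1939


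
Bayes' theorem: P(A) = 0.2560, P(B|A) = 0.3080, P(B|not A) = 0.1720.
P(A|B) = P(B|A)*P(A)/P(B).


P(B) = P(B|A)*P(A) + P(B|A')*P(A')
= 0.3080*0.2560 + 0.1720*0.7440
= 0.078848 + 0.127968 = 0.206816
P(A|B) = 0.078848/0.206816 = 0.3812

P(A|B) = 0.3812


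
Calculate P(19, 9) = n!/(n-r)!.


P(19,9) = 19!/10!
= 121645100408832000/3628800
= 33522128640

P(19,9) = 33522128640


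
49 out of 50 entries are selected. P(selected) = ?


P = 49/50 = 0.9800

P = 0.9800


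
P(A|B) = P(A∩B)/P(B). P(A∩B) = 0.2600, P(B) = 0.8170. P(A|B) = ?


P(A|B) = 0.2600/0.8170 = 0.3182

P(A|B) = 0.3182


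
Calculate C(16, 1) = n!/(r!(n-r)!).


C(16,1) = 16!/(1! × 15!)
= 20922789888000/(1 × 1307674368000)
= 16

C(16,1) = 16


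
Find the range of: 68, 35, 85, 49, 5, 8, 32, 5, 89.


Max = 89, Min = 5
Range = 89 - 5 = 84

Range = 84


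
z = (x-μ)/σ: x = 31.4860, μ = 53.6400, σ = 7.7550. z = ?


z = (31.4860 - 53.6400)/7.7550
= -22.1540/7.7550
= -2.8567

z = -2.8567


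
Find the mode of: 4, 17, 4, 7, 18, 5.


Frequencies: 4:2, 5:1, 7:1, 17:1, 18:1
Max frequency = 2
Mode = 4

Mode = 4


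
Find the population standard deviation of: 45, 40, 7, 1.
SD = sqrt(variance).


Mean = 23.2500
Variance = 378.1875
SD = sqrt(378.1875) = 19.4470

SD = 19.4470


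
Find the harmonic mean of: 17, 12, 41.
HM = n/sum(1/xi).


Sum of reciprocals = 1/17 + 1/12 + 1/41 = 0.166547
HM = 3/0.166547 = 18.0129

HM = 18.0129


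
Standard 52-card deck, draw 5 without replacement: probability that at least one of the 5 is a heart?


P(at least one) = 1 - P(none)
P(none) = (39/52) × (38/51) × (37/50) × (36/49) × (35/48) = 0.221534
P(at least one) = 1 - 0.221534 = 0.7785

P = 0.7785


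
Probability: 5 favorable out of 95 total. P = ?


P = 5/95 = 0.0526

P = 0.0526


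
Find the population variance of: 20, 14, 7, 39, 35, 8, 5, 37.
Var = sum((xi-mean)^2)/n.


Mean = 20.6250
Squared deviations: 0.3906, 43.8906, 185.6406, 337.6406, 206.6406, 159.3906, 244.1406, 268.1406
Sum = 1445.8750
Variance = 1445.8750/8 = 180.7344

Variance = 180.7344


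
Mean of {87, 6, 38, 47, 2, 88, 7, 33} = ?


Sum = 87 + 6 + 38 + 47 + 2 + 88 + 7 + 33 = 308
n = 8
Mean = 308/8 = 38.5000

Mean = 38.5000


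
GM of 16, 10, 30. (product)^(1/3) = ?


Product = 16 × 10 × 30 = 4800
GM = 4800^(1/3) = 16.8687

GM = 16.8687


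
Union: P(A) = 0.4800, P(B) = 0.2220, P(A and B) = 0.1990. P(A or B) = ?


P(A∪B) = 0.4800 + 0.2220 - 0.1990
= 0.7020 - 0.1990
= 0.5030

P(A∪B) = 0.5030


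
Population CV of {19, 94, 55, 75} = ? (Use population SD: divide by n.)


Mean = 60.7500
SD = 27.7703
CV = (27.7703/60.7500)*100 = 45.7124%

CV = 45.7124%


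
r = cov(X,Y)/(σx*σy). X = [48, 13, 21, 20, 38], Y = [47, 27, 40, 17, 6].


Mean X = 28.0000, Mean Y = 27.4000
SD X = 12.946042, SD Y = 14.894294
Cov = 35.800000
r = 35.800000/(12.946042*14.894294) = 0.1857

r = 0.1857


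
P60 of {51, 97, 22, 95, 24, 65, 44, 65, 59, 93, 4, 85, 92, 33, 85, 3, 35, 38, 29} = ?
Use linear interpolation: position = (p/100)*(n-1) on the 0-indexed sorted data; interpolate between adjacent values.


Sorted: 3, 4, 22, 24, 29, 33, 35, 38, 44, 51, 59, 65, 65, 85, 85, 92, 93, 95, 97
n = 19
Index = 60/100 * 18 = 10.8000
Lower = data[10] = 59, Upper = data[11] = 65
P60 = 59 + 0.8000*(6) = 63.8000

P60 = 63.8000
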